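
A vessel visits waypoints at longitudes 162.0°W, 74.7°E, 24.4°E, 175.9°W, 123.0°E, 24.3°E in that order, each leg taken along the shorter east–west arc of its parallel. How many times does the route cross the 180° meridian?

3

Leg 1: -162.0° → +74.7°, shortest Δλ = -123.3° (west) — crosses 180°.
Leg 2: +74.7° → +24.4°, shortest Δλ = -50.3° (west) — does not cross 180°.
Leg 3: +24.4° → -175.9°, shortest Δλ = 159.7° (east) — crosses 180°.
Leg 4: -175.9° → +123.0°, shortest Δλ = -61.1° (west) — crosses 180°.
Leg 5: +123.0° → +24.3°, shortest Δλ = -98.7° (west) — does not cross 180°.
Total crossings: 3.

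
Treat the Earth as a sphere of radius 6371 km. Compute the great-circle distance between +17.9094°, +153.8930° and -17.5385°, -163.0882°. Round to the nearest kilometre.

Δλ = -163.0882 − 153.8930 = -316.9812°; wrapped into (−180°, 180°]: 43.0188°.
Δφ = -17.5385 − 17.9094 = -35.4479°.
a = sin²(Δφ/2) + cos φ₁ · cos φ₂ · sin²(Δλ/2) = 0.214653.
c = 2·atan2(√a, √(1−a)) = 0.96345 rad → d = 6371·c ≈ 6138.11 km.

6138 km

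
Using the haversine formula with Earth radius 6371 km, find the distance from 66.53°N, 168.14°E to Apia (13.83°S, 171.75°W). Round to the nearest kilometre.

9088 km

Δλ = -171.75 − 168.14 = -339.89°; wrapped into (−180°, 180°]: 20.11°.
Δφ = -13.83 − 66.53 = -80.36°.
a = sin²(Δφ/2) + cos φ₁ · cos φ₂ · sin²(Δλ/2) = 0.428060.
c = 2·atan2(√a, √(1−a)) = 1.42641 rad → d = 6371·c ≈ 9087.69 km.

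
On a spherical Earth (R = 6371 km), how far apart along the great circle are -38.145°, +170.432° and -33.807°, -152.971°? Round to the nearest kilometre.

3307 km

Δλ = -152.971 − 170.432 = -323.403°; wrapped into (−180°, 180°]: 36.597°.
Δφ = -33.807 − -38.145 = 4.338°.
a = sin²(Δφ/2) + cos φ₁ · cos φ₂ · sin²(Δλ/2) = 0.065849.
c = 2·atan2(√a, √(1−a)) = 0.51903 rad → d = 6371·c ≈ 3306.73 km.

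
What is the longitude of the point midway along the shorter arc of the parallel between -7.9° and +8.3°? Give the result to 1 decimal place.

Signed shortest Δλ from -7.9° to +8.3° is +16.2°.
Midpoint longitude = -7.9° + (+16.2°)/2 = -7.9° + 8.1° = +0.2°.

+0.2°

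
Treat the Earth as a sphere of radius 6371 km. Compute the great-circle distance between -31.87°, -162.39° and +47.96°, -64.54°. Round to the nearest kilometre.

Δλ = -64.54 − -162.39 = 97.85°.
Δφ = 47.96 − -31.87 = 79.83°.
a = sin²(Δφ/2) + cos φ₁ · cos φ₂ · sin²(Δλ/2) = 0.734901.
c = 2·atan2(√a, √(1−a)) = 2.05986 rad → d = 6371·c ≈ 13123.39 km.

13123 km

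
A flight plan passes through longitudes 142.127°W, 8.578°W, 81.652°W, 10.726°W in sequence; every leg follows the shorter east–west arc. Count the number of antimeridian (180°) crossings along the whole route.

0

Leg 1: -142.127° → -8.578°, shortest Δλ = 133.549° (east) — does not cross 180°.
Leg 2: -8.578° → -81.652°, shortest Δλ = -73.074° (west) — does not cross 180°.
Leg 3: -81.652° → -10.726°, shortest Δλ = 70.926° (east) — does not cross 180°.
Total crossings: 0.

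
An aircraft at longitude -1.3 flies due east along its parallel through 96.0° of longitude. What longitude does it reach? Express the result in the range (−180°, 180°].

+94.7°

Start at -1.3°; shift +96.0° → +94.7°.
+94.7° already lies in (−180°, 180°].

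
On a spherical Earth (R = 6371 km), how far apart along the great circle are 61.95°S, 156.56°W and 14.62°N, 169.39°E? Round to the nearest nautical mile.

4871 nmi

Δλ = 169.39 − -156.56 = 325.95°; wrapped into (−180°, 180°]: -34.05°.
Δφ = 14.62 − -61.95 = 76.57°.
a = sin²(Δφ/2) + cos φ₁ · cos φ₂ · sin²(Δλ/2) = 0.422878.
c = 2·atan2(√a, √(1−a)) = 1.41593 rad → d = 6371·c ≈ 9020.91 km ≈ 4870.90 nmi.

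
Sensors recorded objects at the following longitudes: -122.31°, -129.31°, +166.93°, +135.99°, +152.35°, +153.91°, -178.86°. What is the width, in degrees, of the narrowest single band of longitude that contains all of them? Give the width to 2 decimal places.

101.70°

Sort the longitudes: -178.86°, -129.31°, -122.31°, +135.99°, +152.35°, +153.91°, +166.93°.
Eastward gaps between consecutive values (wrapping around): 49.55°, 7.00°, 258.30°, 16.36°, 1.56°, 13.02°, 14.21°.
Largest gap = 258.30° ⇒ minimal covering band is its complement: 360° − 258.30° = 101.70°.
Band runs from +135.99° eastward to -122.31°, crossing the antimeridian.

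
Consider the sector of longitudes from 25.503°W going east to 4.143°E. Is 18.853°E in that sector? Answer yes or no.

Band width going east from -25.503° to +4.143°: ((4.143 − -25.503) mod 360) = 29.646°.
Offset of +18.853° east of the west edge: ((18.853 − -25.503) mod 360) = 44.356°.
44.356° > 29.646° ⇒ outside.

No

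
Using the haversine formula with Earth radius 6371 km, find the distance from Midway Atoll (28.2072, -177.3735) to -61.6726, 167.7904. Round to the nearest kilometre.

Δλ = 167.7904 − -177.3735 = 345.1639°; wrapped into (−180°, 180°]: -14.8361°.
Δφ = -61.6726 − 28.2072 = -89.8798°.
a = sin²(Δφ/2) + cos φ₁ · cos φ₂ · sin²(Δλ/2) = 0.505921.
c = 2·atan2(√a, √(1−a)) = 1.58264 rad → d = 6371·c ≈ 10082.99 km.

10083 km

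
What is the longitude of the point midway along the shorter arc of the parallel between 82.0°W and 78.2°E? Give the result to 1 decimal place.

1.9°W

Signed shortest Δλ from -82.0° to +78.2° is +160.2°.
Midpoint longitude = -82.0° + (+160.2°)/2 = -82.0° + 80.1° = -1.9°.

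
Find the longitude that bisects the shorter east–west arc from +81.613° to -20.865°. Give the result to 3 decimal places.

+30.374°

Signed shortest Δλ from +81.613° to -20.865° is -102.478°.
Midpoint longitude = +81.613° + (-102.478°)/2 = +81.613° − 51.239° = +30.374°.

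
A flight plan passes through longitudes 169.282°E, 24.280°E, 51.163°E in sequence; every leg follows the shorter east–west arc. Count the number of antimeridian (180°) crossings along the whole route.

Leg 1: +169.282° → +24.280°, shortest Δλ = -145.002° (west) — does not cross 180°.
Leg 2: +24.280° → +51.163°, shortest Δλ = 26.883° (east) — does not cross 180°.
Total crossings: 0.

0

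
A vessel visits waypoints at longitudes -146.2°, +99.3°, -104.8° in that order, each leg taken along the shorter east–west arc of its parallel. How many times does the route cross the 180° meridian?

Leg 1: -146.2° → +99.3°, shortest Δλ = -114.5° (west) — crosses 180°.
Leg 2: +99.3° → -104.8°, shortest Δλ = 155.9° (east) — crosses 180°.
Total crossings: 2.

2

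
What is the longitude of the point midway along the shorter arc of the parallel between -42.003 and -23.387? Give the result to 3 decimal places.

-32.695°

Signed shortest Δλ from -42.003° to -23.387° is +18.616°.
Midpoint longitude = -42.003° + (+18.616°)/2 = -42.003° + 9.308° = -32.695°.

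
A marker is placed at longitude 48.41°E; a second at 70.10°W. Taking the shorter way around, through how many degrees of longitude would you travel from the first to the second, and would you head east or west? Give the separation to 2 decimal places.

Raw difference: -70.10 − 48.41 = -118.51°.
Normalise into (−180°, 180°]: -118.51° stays -118.51°.
Negative ⇒ the second point lies to the west; separation 118.51°.

118.51° west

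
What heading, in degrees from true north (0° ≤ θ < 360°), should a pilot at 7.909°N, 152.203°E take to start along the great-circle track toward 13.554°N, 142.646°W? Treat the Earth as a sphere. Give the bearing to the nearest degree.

79°

Δλ = -142.646 − 152.203 = -294.849°; wrapped into (−180°, 180°]: 65.151°.
θ = atan2( sin Δλ · cos φ₂ , cos φ₁ · sin φ₂ − sin φ₁ · cos φ₂ · cos Δλ )
  = atan2(0.88215, 0.17592) = 78.722° → normalised to [0°, 360°): 78.722°.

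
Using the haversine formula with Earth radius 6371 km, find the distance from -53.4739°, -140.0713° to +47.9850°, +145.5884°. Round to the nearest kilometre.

Δλ = 145.5884 − -140.0713 = 285.6597°; wrapped into (−180°, 180°]: -74.3403°.
Δφ = 47.9850 − -53.4739 = 101.4589°.
a = sin²(Δφ/2) + cos φ₁ · cos φ₂ · sin²(Δλ/2) = 0.744755.
c = 2·atan2(√a, √(1−a)) = 2.08232 rad → d = 6371·c ≈ 13266.48 km.

13266 km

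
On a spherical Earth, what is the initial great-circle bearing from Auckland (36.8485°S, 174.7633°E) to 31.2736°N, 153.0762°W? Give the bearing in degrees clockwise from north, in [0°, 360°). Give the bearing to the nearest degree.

28°

Δλ = -153.0762 − 174.7633 = -327.8395°; wrapped into (−180°, 180°]: 32.1605°.
θ = atan2( sin Δλ · cos φ₂ , cos φ₁ · sin φ₂ − sin φ₁ · cos φ₂ · cos Δλ )
  = atan2(0.45495, 0.84933) = 28.176° → normalised to [0°, 360°): 28.176°.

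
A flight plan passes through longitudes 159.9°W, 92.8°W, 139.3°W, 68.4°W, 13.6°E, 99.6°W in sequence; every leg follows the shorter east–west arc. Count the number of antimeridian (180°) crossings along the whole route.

0

Leg 1: -159.9° → -92.8°, shortest Δλ = 67.1° (east) — does not cross 180°.
Leg 2: -92.8° → -139.3°, shortest Δλ = -46.5° (west) — does not cross 180°.
Leg 3: -139.3° → -68.4°, shortest Δλ = 70.9° (east) — does not cross 180°.
Leg 4: -68.4° → +13.6°, shortest Δλ = 82.0° (east) — does not cross 180°.
Leg 5: +13.6° → -99.6°, shortest Δλ = -113.2° (west) — does not cross 180°.
Total crossings: 0.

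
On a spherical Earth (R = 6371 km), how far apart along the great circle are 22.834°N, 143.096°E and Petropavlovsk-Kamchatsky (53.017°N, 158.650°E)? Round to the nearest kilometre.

Δλ = 158.650 − 143.096 = 15.554°.
Δφ = 53.017 − 22.834 = 30.183°.
a = sin²(Δφ/2) + cos φ₁ · cos φ₂ · sin²(Δλ/2) = 0.077940.
c = 2·atan2(√a, √(1−a)) = 0.56588 rad → d = 6371·c ≈ 3605.19 km.

3605 km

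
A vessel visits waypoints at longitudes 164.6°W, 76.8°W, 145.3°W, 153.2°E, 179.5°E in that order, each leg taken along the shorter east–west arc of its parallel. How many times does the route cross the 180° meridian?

1

Leg 1: -164.6° → -76.8°, shortest Δλ = 87.8° (east) — does not cross 180°.
Leg 2: -76.8° → -145.3°, shortest Δλ = -68.5° (west) — does not cross 180°.
Leg 3: -145.3° → +153.2°, shortest Δλ = -61.5° (west) — crosses 180°.
Leg 4: +153.2° → +179.5°, shortest Δλ = 26.3° (east) — does not cross 180°.
Total crossings: 1.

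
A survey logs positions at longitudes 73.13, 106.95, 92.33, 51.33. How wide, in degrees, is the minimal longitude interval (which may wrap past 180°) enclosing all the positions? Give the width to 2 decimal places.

Sort the longitudes: +51.33°, +73.13°, +92.33°, +106.95°.
Eastward gaps between consecutive values (wrapping around): 21.80°, 19.20°, 14.62°, 304.38°.
Largest gap = 304.38° ⇒ minimal covering band is its complement: 360° − 304.38° = 55.62°.
Band runs from +51.33° eastward to +106.95°.

55.62°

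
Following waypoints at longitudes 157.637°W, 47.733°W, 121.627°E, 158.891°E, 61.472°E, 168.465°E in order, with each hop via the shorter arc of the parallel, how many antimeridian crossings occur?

Leg 1: -157.637° → -47.733°, shortest Δλ = 109.904° (east) — does not cross 180°.
Leg 2: -47.733° → +121.627°, shortest Δλ = 169.36° (east) — does not cross 180°.
Leg 3: +121.627° → +158.891°, shortest Δλ = 37.264° (east) — does not cross 180°.
Leg 4: +158.891° → +61.472°, shortest Δλ = -97.419° (west) — does not cross 180°.
Leg 5: +61.472° → +168.465°, shortest Δλ = 106.993° (east) — does not cross 180°.
Total crossings: 0.

0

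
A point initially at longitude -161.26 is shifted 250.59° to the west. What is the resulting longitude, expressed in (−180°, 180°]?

-51.85°

Start at -161.26°; shift −250.59° → -411.85°.
-411.85° lies outside (−180°, 180°]; add 360° → -51.85°.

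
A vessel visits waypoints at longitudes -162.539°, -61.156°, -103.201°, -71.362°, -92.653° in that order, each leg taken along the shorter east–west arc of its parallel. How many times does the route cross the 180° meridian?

Leg 1: -162.539° → -61.156°, shortest Δλ = 101.383° (east) — does not cross 180°.
Leg 2: -61.156° → -103.201°, shortest Δλ = -42.045° (west) — does not cross 180°.
Leg 3: -103.201° → -71.362°, shortest Δλ = 31.839° (east) — does not cross 180°.
Leg 4: -71.362° → -92.653°, shortest Δλ = -21.291° (west) — does not cross 180°.
Total crossings: 0.

0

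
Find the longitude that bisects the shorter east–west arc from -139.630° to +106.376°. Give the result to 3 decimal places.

Signed shortest Δλ from -139.630° to +106.376° is -113.994°.
Midpoint longitude = -139.630° + (-113.994°)/2 = -139.630° − 56.997° = -196.627°.
Normalise into (−180°, 180°]: +163.373°.
(The naïve average (-139.630 + +106.376)/2 = -16.627° is on the wrong side of the globe.)

+163.373°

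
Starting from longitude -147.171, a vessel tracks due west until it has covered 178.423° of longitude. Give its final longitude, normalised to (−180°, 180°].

Start at -147.171°; shift −178.423° → -325.594°.
-325.594° lies outside (−180°, 180°]; add 360° → +34.406°.

+34.406°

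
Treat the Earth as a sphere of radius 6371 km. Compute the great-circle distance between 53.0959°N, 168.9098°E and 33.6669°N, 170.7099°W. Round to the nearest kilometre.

Δλ = -170.7099 − 168.9098 = -339.6197°; wrapped into (−180°, 180°]: 20.3803°.
Δφ = 33.6669 − 53.0959 = -19.4290°.
a = sin²(Δφ/2) + cos φ₁ · cos φ₂ · sin²(Δλ/2) = 0.044115.
c = 2·atan2(√a, √(1−a)) = 0.42322 rad → d = 6371·c ≈ 2696.35 km.

2696 km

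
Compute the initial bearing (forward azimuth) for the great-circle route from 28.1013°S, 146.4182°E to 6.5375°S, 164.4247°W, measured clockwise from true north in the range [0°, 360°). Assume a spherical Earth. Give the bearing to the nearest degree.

75°

Δλ = -164.4247 − 146.4182 = -310.8429°; wrapped into (−180°, 180°]: 49.1571°.
θ = atan2( sin Δλ · cos φ₂ , cos φ₁ · sin φ₂ − sin φ₁ · cos φ₂ · cos Δλ )
  = atan2(0.75159, 0.20561) = 74.700° → normalised to [0°, 360°): 74.700°.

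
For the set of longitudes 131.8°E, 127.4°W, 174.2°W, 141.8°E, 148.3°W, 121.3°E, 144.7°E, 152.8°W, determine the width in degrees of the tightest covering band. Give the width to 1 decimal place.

111.3°

Sort the longitudes: -174.2°, -152.8°, -148.3°, -127.4°, +121.3°, +131.8°, +141.8°, +144.7°.
Eastward gaps between consecutive values (wrapping around): 21.4°, 4.5°, 20.9°, 248.7°, 10.5°, 10.0°, 2.9°, 41.1°.
Largest gap = 248.7° ⇒ minimal covering band is its complement: 360° − 248.7° = 111.3°.
Band runs from +121.3° eastward to -127.4°, crossing the antimeridian.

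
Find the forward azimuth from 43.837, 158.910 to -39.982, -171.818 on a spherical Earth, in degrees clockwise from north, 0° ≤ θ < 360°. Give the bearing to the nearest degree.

158°

Δλ = -171.818 − 158.910 = -330.728°; wrapped into (−180°, 180°]: 29.272°.
θ = atan2( sin Δλ · cos φ₂ , cos φ₁ · sin φ₂ − sin φ₁ · cos φ₂ · cos Δλ )
  = atan2(0.37466, -0.92642) = 157.981° → normalised to [0°, 360°): 157.981°.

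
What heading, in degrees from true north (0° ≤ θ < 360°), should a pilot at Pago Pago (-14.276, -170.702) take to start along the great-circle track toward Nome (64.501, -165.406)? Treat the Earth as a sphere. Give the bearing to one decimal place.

2.3°

Δλ = -165.406 − -170.702 = 5.296°.
θ = atan2( sin Δλ · cos φ₂ , cos φ₁ · sin φ₂ − sin φ₁ · cos φ₂ · cos Δλ )
  = atan2(0.03974, 0.98042) = 2.321° → normalised to [0°, 360°): 2.321°.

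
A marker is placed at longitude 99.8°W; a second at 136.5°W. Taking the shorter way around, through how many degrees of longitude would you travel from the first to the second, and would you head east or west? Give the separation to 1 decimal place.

Raw difference: -136.5 − -99.8 = -36.7°.
Normalise into (−180°, 180°]: -36.7° stays -36.7°.
Negative ⇒ the second point lies to the west; separation 36.7°.

36.7° west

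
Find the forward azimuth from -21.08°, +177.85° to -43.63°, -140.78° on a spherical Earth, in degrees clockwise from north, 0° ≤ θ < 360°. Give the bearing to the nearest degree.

133°

Δλ = -140.78 − 177.85 = -318.63°; wrapped into (−180°, 180°]: 41.37°.
θ = atan2( sin Δλ · cos φ₂ , cos φ₁ · sin φ₂ − sin φ₁ · cos φ₂ · cos Δλ )
  = atan2(0.47838, -0.44845) = 133.151° → normalised to [0°, 360°): 133.151°.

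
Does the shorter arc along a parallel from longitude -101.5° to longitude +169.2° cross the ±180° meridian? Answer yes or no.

Yes

Naïve |169.2 − -101.5| = 270.7° > 180°, so the shorter arc goes the other way round — across 180°.
Signed shortest Δλ = ((169.2 − -101.5 + 180) mod 360) − 180 = -89.3°.
Going west by 89.3° from -101.5° passes through 180° before reaching +169.2°.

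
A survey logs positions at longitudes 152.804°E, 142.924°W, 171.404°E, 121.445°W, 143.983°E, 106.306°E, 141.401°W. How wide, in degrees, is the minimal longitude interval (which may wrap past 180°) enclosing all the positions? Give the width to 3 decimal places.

132.249°

Sort the longitudes: -142.924°, -141.401°, -121.445°, +106.306°, +143.983°, +152.804°, +171.404°.
Eastward gaps between consecutive values (wrapping around): 1.523°, 19.956°, 227.751°, 37.677°, 8.821°, 18.600°, 45.672°.
Largest gap = 227.751° ⇒ minimal covering band is its complement: 360° − 227.751° = 132.249°.
Band runs from +106.306° eastward to -121.445°, crossing the antimeridian.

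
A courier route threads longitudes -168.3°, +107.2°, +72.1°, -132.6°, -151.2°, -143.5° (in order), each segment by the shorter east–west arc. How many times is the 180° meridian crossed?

Leg 1: -168.3° → +107.2°, shortest Δλ = -84.5° (west) — crosses 180°.
Leg 2: +107.2° → +72.1°, shortest Δλ = -35.1° (west) — does not cross 180°.
Leg 3: +72.1° → -132.6°, shortest Δλ = 155.3° (east) — crosses 180°.
Leg 4: -132.6° → -151.2°, shortest Δλ = -18.6° (west) — does not cross 180°.
Leg 5: -151.2° → -143.5°, shortest Δλ = 7.7° (east) — does not cross 180°.
Total crossings: 2.

2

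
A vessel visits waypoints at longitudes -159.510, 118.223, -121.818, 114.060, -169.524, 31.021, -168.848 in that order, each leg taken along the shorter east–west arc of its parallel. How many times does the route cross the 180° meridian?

Leg 1: -159.510° → +118.223°, shortest Δλ = -82.267° (west) — crosses 180°.
Leg 2: +118.223° → -121.818°, shortest Δλ = 119.959° (east) — crosses 180°.
Leg 3: -121.818° → +114.060°, shortest Δλ = -124.122° (west) — crosses 180°.
Leg 4: +114.060° → -169.524°, shortest Δλ = 76.416° (east) — crosses 180°.
Leg 5: -169.524° → +31.021°, shortest Δλ = -159.455° (west) — crosses 180°.
Leg 6: +31.021° → -168.848°, shortest Δλ = 160.131° (east) — crosses 180°.
Total crossings: 6.

6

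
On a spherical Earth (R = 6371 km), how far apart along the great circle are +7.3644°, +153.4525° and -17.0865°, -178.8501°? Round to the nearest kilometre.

4082 km

Δλ = -178.8501 − 153.4525 = -332.3026°; wrapped into (−180°, 180°]: 27.6974°.
Δφ = -17.0865 − 7.3644 = -24.4509°.
a = sin²(Δφ/2) + cos φ₁ · cos φ₂ · sin²(Δλ/2) = 0.099154.
c = 2·atan2(√a, √(1−a)) = 0.64068 rad → d = 6371·c ≈ 4081.74 km.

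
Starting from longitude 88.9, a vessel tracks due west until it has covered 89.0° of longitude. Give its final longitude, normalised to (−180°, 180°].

-0.1°

Start at +88.9°; shift −89.0° → -0.1°.
-0.1° already lies in (−180°, 180°].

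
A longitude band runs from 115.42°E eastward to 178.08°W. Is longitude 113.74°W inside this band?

Band width going east from +115.42° to -178.08°: ((-178.08 − 115.42) mod 360) = 66.50°.
Offset of -113.74° east of the west edge: ((-113.74 − 115.42) mod 360) = 130.84°.
130.84° > 66.50° ⇒ outside.

No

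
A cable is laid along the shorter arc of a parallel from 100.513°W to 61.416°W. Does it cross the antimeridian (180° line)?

No

Signed shortest Δλ = ((-61.416 − -100.513 + 180) mod 360) − 180 = 39.097°.
Going east by 39.097° from -100.513° reaches -61.416° without touching 180°.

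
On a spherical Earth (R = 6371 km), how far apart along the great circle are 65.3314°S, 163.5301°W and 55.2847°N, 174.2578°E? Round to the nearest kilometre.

Δλ = 174.2578 − -163.5301 = 337.7879°; wrapped into (−180°, 180°]: -22.2121°.
Δφ = 55.2847 − -65.3314 = 120.6161°.
a = sin²(Δφ/2) + cos φ₁ · cos φ₂ · sin²(Δλ/2) = 0.763461.
c = 2·atan2(√a, √(1−a)) = 2.12577 rad → d = 6371·c ≈ 13543.29 km.

13543 km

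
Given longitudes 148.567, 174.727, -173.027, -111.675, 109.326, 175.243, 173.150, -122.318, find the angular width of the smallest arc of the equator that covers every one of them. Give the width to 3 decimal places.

Sort the longitudes: -173.027°, -122.318°, -111.675°, +109.326°, +148.567°, +173.150°, +174.727°, +175.243°.
Eastward gaps between consecutive values (wrapping around): 50.709°, 10.643°, 221.001°, 39.241°, 24.583°, 1.577°, 0.516°, 11.730°.
Largest gap = 221.001° ⇒ minimal covering band is its complement: 360° − 221.001° = 138.999°.
Band runs from +109.326° eastward to -111.675°, crossing the antimeridian.

138.999°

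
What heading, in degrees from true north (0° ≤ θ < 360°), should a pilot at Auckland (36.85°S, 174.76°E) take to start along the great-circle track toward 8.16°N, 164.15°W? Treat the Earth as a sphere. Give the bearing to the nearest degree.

28°

Δλ = -164.15 − 174.76 = -338.91°; wrapped into (−180°, 180°]: 21.09°.
θ = atan2( sin Δλ · cos φ₂ , cos φ₁ · sin φ₂ − sin φ₁ · cos φ₂ · cos Δλ )
  = atan2(0.35619, 0.66747) = 28.086° → normalised to [0°, 360°): 28.086°.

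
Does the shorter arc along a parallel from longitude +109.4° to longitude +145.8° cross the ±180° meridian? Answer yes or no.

No

Signed shortest Δλ = ((145.8 − 109.4 + 180) mod 360) − 180 = 36.4°.
Going east by 36.4° from +109.4° reaches +145.8° without touching 180°.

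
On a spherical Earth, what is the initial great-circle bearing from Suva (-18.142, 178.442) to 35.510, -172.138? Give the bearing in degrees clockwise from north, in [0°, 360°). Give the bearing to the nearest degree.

9°

Δλ = -172.138 − 178.442 = -350.580°; wrapped into (−180°, 180°]: 9.420°.
θ = atan2( sin Δλ · cos φ₂ , cos φ₁ · sin φ₂ − sin φ₁ · cos φ₂ · cos Δλ )
  = atan2(0.13323, 0.80201) = 9.432° → normalised to [0°, 360°): 9.432°.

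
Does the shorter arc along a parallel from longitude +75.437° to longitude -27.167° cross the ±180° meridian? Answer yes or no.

Signed shortest Δλ = ((-27.167 − 75.437 + 180) mod 360) − 180 = -102.604°.
Going west by 102.604° from +75.437° reaches -27.167° without touching 180°.

No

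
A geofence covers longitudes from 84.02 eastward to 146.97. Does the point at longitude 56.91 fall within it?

Band width going east from +84.02° to +146.97°: ((146.97 − 84.02) mod 360) = 62.95°.
Offset of +56.91° east of the west edge: ((56.91 − 84.02) mod 360) = 332.89°.
332.89° > 62.95° ⇒ outside.

No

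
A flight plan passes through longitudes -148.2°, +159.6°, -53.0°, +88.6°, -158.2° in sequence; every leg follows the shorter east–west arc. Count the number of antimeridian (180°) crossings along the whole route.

3

Leg 1: -148.2° → +159.6°, shortest Δλ = -52.2° (west) — crosses 180°.
Leg 2: +159.6° → -53.0°, shortest Δλ = 147.4° (east) — crosses 180°.
Leg 3: -53.0° → +88.6°, shortest Δλ = 141.6° (east) — does not cross 180°.
Leg 4: +88.6° → -158.2°, shortest Δλ = 113.2° (east) — crosses 180°.
Total crossings: 3.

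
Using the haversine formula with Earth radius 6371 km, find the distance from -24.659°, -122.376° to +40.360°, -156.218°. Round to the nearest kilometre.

Δλ = -156.218 − -122.376 = -33.842°.
Δφ = 40.360 − -24.659 = 65.019°.
a = sin²(Δφ/2) + cos φ₁ · cos φ₂ · sin²(Δλ/2) = 0.347504.
c = 2·atan2(√a, √(1−a)) = 1.26087 rad → d = 6371·c ≈ 8032.98 km.

8033 km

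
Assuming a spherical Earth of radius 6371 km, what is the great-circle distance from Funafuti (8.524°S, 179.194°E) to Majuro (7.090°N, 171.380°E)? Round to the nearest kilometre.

Δλ = 171.380 − 179.194 = -7.814°.
Δφ = 7.090 − -8.524 = 15.614°.
a = sin²(Δφ/2) + cos φ₁ · cos φ₂ · sin²(Δλ/2) = 0.023008.
c = 2·atan2(√a, √(1−a)) = 0.30454 rad → d = 6371·c ≈ 1940.24 km.

1940 km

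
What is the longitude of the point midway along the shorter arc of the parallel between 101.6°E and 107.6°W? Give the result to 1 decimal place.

177.0°E

Signed shortest Δλ from +101.6° to -107.6° is +150.8°.
Midpoint longitude = +101.6° + (+150.8°)/2 = +101.6° + 75.4° = +177.0°.
(The naïve average (+101.6 + -107.6)/2 = -3.0° is on the wrong side of the globe.)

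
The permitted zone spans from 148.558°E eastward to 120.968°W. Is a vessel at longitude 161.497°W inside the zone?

Band width going east from +148.558° to -120.968°: ((-120.968 − 148.558) mod 360) = 90.474°.
Offset of -161.497° east of the west edge: ((-161.497 − 148.558) mod 360) = 49.945°.
49.945° ≤ 90.474° ⇒ inside.

Yes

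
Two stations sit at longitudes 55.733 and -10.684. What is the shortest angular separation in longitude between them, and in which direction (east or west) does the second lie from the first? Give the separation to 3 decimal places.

Raw difference: -10.684 − 55.733 = -66.417°.
Normalise into (−180°, 180°]: -66.417° stays -66.417°.
Negative ⇒ the second point lies to the west; separation 66.417°.

66.417° west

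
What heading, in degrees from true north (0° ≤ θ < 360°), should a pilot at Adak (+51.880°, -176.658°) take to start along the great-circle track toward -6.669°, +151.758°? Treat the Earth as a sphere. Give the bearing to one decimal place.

215.2°

Δλ = 151.758 − -176.658 = 328.416°; wrapped into (−180°, 180°]: -31.584°.
θ = atan2( sin Δλ · cos φ₂ , cos φ₁ · sin φ₂ − sin φ₁ · cos φ₂ · cos Δλ )
  = atan2(-0.52020, -0.73734) = -144.797° → normalised to [0°, 360°): 215.203°.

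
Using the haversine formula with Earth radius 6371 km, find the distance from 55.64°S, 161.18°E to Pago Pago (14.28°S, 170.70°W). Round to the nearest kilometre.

Δλ = -170.70 − 161.18 = -331.88°; wrapped into (−180°, 180°]: 28.12°.
Δφ = -14.28 − -55.64 = 41.36°.
a = sin²(Δφ/2) + cos φ₁ · cos φ₂ · sin²(Δλ/2) = 0.156994.
c = 2·atan2(√a, √(1−a)) = 0.81480 rad → d = 6371·c ≈ 5191.11 km.

5191 km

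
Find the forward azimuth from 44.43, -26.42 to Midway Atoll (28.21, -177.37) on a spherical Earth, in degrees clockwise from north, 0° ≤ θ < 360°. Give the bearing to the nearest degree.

Δλ = -177.37 − -26.42 = -150.95°.
θ = atan2( sin Δλ · cos φ₂ , cos φ₁ · sin φ₂ − sin φ₁ · cos φ₂ · cos Δλ )
  = atan2(-0.42790, 0.87684) = -26.012° → normalised to [0°, 360°): 333.988°.

334°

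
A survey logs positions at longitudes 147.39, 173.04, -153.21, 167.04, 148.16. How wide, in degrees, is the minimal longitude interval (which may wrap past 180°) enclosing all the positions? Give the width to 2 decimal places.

Sort the longitudes: -153.21°, +147.39°, +148.16°, +167.04°, +173.04°.
Eastward gaps between consecutive values (wrapping around): 300.60°, 0.77°, 18.88°, 6.00°, 33.75°.
Largest gap = 300.60° ⇒ minimal covering band is its complement: 360° − 300.60° = 59.40°.
Band runs from +147.39° eastward to -153.21°, crossing the antimeridian.

59.40°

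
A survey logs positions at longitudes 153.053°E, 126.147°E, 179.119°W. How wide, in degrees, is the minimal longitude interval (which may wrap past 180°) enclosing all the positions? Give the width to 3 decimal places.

54.734°

Sort the longitudes: -179.119°, +126.147°, +153.053°.
Eastward gaps between consecutive values (wrapping around): 305.266°, 26.906°, 27.828°.
Largest gap = 305.266° ⇒ minimal covering band is its complement: 360° − 305.266° = 54.734°.
Band runs from +126.147° eastward to -179.119°, crossing the antimeridian.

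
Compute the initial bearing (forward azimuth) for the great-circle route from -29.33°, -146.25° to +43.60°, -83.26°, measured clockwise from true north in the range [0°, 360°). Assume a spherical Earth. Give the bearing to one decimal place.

40.2°

Δλ = -83.26 − -146.25 = 62.99°.
θ = atan2( sin Δλ · cos φ₂ , cos φ₁ · sin φ₂ − sin φ₁ · cos φ₂ · cos Δλ )
  = atan2(0.64518, 0.76232) = 40.243° → normalised to [0°, 360°): 40.243°.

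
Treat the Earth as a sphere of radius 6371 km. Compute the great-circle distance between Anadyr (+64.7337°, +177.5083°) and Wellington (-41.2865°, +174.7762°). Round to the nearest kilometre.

Δλ = 174.7762 − 177.5083 = -2.7321°.
Δφ = -41.2865 − 64.7337 = -106.0202°.
a = sin²(Δφ/2) + cos φ₁ · cos φ₂ · sin²(Δλ/2) = 0.638170.
c = 2·atan2(√a, √(1−a)) = 1.85078 rad → d = 6371·c ≈ 11791.32 km.

11791 km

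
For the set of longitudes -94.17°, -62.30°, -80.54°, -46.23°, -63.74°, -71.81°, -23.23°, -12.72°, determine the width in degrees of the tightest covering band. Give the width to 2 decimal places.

Sort the longitudes: -94.17°, -80.54°, -71.81°, -63.74°, -62.30°, -46.23°, -23.23°, -12.72°.
Eastward gaps between consecutive values (wrapping around): 13.63°, 8.73°, 8.07°, 1.44°, 16.07°, 23.00°, 10.51°, 278.55°.
Largest gap = 278.55° ⇒ minimal covering band is its complement: 360° − 278.55° = 81.45°.
Band runs from -94.17° eastward to -12.72°.

81.45°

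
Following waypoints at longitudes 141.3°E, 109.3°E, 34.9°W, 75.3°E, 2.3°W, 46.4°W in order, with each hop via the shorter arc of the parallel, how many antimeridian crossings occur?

Leg 1: +141.3° → +109.3°, shortest Δλ = -32.0° (west) — does not cross 180°.
Leg 2: +109.3° → -34.9°, shortest Δλ = -144.2° (west) — does not cross 180°.
Leg 3: -34.9° → +75.3°, shortest Δλ = 110.2° (east) — does not cross 180°.
Leg 4: +75.3° → -2.3°, shortest Δλ = -77.6° (west) — does not cross 180°.
Leg 5: -2.3° → -46.4°, shortest Δλ = -44.1° (west) — does not cross 180°.
Total crossings: 0.

0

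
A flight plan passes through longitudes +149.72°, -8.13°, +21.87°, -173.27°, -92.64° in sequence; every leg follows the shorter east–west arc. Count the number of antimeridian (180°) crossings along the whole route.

1

Leg 1: +149.72° → -8.13°, shortest Δλ = -157.85° (west) — does not cross 180°.
Leg 2: -8.13° → +21.87°, shortest Δλ = 30.0° (east) — does not cross 180°.
Leg 3: +21.87° → -173.27°, shortest Δλ = 164.86° (east) — crosses 180°.
Leg 4: -173.27° → -92.64°, shortest Δλ = 80.63° (east) — does not cross 180°.
Total crossings: 1.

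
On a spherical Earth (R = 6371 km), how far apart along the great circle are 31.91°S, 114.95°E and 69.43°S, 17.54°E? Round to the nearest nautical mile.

Δλ = 17.54 − 114.95 = -97.41°.
Δφ = -69.43 − -31.91 = -37.52°.
a = sin²(Δφ/2) + cos φ₁ · cos φ₂ · sin²(Δλ/2) = 0.271790.
c = 2·atan2(√a, √(1−a)) = 1.09683 rad → d = 6371·c ≈ 6987.90 km ≈ 3773.16 nmi.

3773 nmi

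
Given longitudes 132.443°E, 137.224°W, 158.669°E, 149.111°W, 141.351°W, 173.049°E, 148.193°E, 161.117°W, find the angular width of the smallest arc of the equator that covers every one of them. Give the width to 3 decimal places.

Sort the longitudes: -161.117°, -149.111°, -141.351°, -137.224°, +132.443°, +148.193°, +158.669°, +173.049°.
Eastward gaps between consecutive values (wrapping around): 12.006°, 7.760°, 4.127°, 269.667°, 15.750°, 10.476°, 14.380°, 25.834°.
Largest gap = 269.667° ⇒ minimal covering band is its complement: 360° − 269.667° = 90.333°.
Band runs from +132.443° eastward to -137.224°, crossing the antimeridian.

90.333°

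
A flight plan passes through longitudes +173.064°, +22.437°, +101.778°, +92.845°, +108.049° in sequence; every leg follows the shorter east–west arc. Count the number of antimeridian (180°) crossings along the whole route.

0

Leg 1: +173.064° → +22.437°, shortest Δλ = -150.627° (west) — does not cross 180°.
Leg 2: +22.437° → +101.778°, shortest Δλ = 79.341° (east) — does not cross 180°.
Leg 3: +101.778° → +92.845°, shortest Δλ = -8.933° (west) — does not cross 180°.
Leg 4: +92.845° → +108.049°, shortest Δλ = 15.204° (east) — does not cross 180°.
Total crossings: 0.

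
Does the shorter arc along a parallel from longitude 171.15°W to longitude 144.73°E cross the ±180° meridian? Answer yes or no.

Naïve |144.73 − -171.15| = 315.88° > 180°, so the shorter arc goes the other way round — across 180°.
Signed shortest Δλ = ((144.73 − -171.15 + 180) mod 360) − 180 = -44.12°.
Going west by 44.12° from -171.15° passes through 180° before reaching +144.73°.

Yes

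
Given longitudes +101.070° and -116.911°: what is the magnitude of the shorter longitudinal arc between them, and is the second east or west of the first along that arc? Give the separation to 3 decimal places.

Raw difference: -116.911 − 101.070 = -217.981°.
Normalise into (−180°, 180°]: -217.981° + 360° = 142.019°.
Positive ⇒ the second point lies to the east; separation 142.019°.

142.019° east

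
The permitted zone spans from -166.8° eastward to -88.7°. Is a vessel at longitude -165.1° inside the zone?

Band width going east from -166.8° to -88.7°: ((-88.7 − -166.8) mod 360) = 78.1°.
Offset of -165.1° east of the west edge: ((-165.1 − -166.8) mod 360) = 1.7°.
1.7° ≤ 78.1° ⇒ inside.

Yes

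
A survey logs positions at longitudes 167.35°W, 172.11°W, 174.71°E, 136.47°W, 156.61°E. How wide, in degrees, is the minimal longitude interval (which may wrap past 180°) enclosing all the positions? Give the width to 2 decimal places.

66.92°

Sort the longitudes: -172.11°, -167.35°, -136.47°, +156.61°, +174.71°.
Eastward gaps between consecutive values (wrapping around): 4.76°, 30.88°, 293.08°, 18.10°, 13.18°.
Largest gap = 293.08° ⇒ minimal covering band is its complement: 360° − 293.08° = 66.92°.
Band runs from +156.61° eastward to -136.47°, crossing the antimeridian.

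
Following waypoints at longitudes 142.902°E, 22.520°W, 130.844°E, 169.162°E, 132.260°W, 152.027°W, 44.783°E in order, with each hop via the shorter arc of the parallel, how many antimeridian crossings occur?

2

Leg 1: +142.902° → -22.520°, shortest Δλ = -165.422° (west) — does not cross 180°.
Leg 2: -22.520° → +130.844°, shortest Δλ = 153.364° (east) — does not cross 180°.
Leg 3: +130.844° → +169.162°, shortest Δλ = 38.318° (east) — does not cross 180°.
Leg 4: +169.162° → -132.260°, shortest Δλ = 58.578° (east) — crosses 180°.
Leg 5: -132.260° → -152.027°, shortest Δλ = -19.767° (west) — does not cross 180°.
Leg 6: -152.027° → +44.783°, shortest Δλ = -163.19° (west) — crosses 180°.
Total crossings: 2.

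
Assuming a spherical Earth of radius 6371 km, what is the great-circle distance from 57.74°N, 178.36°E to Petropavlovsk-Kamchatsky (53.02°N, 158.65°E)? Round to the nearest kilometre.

1345 km

Δλ = 158.65 − 178.36 = -19.71°.
Δφ = 53.02 − 57.74 = -4.72°.
a = sin²(Δφ/2) + cos φ₁ · cos φ₂ · sin²(Δλ/2) = 0.011101.
c = 2·atan2(√a, √(1−a)) = 0.21112 rad → d = 6371·c ≈ 1345.03 km.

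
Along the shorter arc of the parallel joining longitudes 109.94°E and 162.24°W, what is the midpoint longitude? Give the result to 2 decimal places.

153.85°E

Signed shortest Δλ from +109.94° to -162.24° is +87.82°.
Midpoint longitude = +109.94° + (+87.82°)/2 = +109.94° + 43.91° = +153.85°.
(The naïve average (+109.94 + -162.24)/2 = -26.15° is on the wrong side of the globe.)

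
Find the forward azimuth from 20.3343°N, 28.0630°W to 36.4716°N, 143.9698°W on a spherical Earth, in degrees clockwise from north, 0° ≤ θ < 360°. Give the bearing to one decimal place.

313.2°

Δλ = -143.9698 − -28.0630 = -115.9068°.
θ = atan2( sin Δλ · cos φ₂ , cos φ₁ · sin φ₂ − sin φ₁ · cos φ₂ · cos Δλ )
  = atan2(-0.72334, 0.67947) = -46.791° → normalised to [0°, 360°): 313.209°.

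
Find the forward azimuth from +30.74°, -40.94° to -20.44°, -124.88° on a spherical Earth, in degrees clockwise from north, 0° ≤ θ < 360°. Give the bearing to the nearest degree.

Δλ = -124.88 − -40.94 = -83.94°.
θ = atan2( sin Δλ · cos φ₂ , cos φ₁ · sin φ₂ − sin φ₁ · cos φ₂ · cos Δλ )
  = atan2(-0.93180, -0.35072) = -110.626° → normalised to [0°, 360°): 249.374°.

249°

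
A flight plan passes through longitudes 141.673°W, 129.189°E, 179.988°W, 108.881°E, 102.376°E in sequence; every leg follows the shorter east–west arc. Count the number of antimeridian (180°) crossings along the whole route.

3

Leg 1: -141.673° → +129.189°, shortest Δλ = -89.138° (west) — crosses 180°.
Leg 2: +129.189° → -179.988°, shortest Δλ = 50.823° (east) — crosses 180°.
Leg 3: -179.988° → +108.881°, shortest Δλ = -71.131° (west) — crosses 180°.
Leg 4: +108.881° → +102.376°, shortest Δλ = -6.505° (west) — does not cross 180°.
Total crossings: 3.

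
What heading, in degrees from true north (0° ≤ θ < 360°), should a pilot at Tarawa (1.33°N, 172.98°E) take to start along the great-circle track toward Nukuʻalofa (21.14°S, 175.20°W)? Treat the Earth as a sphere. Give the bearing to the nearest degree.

Δλ = -175.20 − 172.98 = -348.18°; wrapped into (−180°, 180°]: 11.82°.
θ = atan2( sin Δλ · cos φ₂ , cos φ₁ · sin φ₂ − sin φ₁ · cos φ₂ · cos Δλ )
  = atan2(0.19105, -0.38174) = 153.413° → normalised to [0°, 360°): 153.413°.

153°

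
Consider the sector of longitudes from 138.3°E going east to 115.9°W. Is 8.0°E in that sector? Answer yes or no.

No

Band width going east from +138.3° to -115.9°: ((-115.9 − 138.3) mod 360) = 105.8°.
Offset of +8.0° east of the west edge: ((8.0 − 138.3) mod 360) = 229.7°.
229.7° > 105.8° ⇒ outside.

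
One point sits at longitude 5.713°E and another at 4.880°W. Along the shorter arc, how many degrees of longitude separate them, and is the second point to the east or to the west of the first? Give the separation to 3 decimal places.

10.593° west

Raw difference: -4.880 − 5.713 = -10.593°.
Normalise into (−180°, 180°]: -10.593° stays -10.593°.
Negative ⇒ the second point lies to the west; separation 10.593°.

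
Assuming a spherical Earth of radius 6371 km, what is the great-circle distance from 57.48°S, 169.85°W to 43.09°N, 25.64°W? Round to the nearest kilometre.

17062 km

Δλ = -25.64 − -169.85 = 144.21°.
Δφ = 43.09 − -57.48 = 100.57°.
a = sin²(Δφ/2) + cos φ₁ · cos φ₂ · sin²(Δλ/2) = 0.947246.
c = 2·atan2(√a, √(1−a)) = 2.67809 rad → d = 6371·c ≈ 17062.10 km.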